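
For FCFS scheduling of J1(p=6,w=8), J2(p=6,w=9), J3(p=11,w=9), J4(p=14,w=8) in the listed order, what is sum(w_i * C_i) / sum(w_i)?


Completion times:
  J1: C=6, w×C=8×6=48
  J2: C=12, w×C=9×12=108
  J3: C=23, w×C=9×23=207
  J4: C=37, w×C=8×37=296
Sum w×C = 659
Sum w = 34
Weighted avg = 659/34
= 19.38


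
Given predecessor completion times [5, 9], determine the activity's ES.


ES = max of all predecessor completion times
Predecessors: [5, 9]
ES = max(5, 9)
= 9


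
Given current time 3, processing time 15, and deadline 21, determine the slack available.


Slack = due - current_time - processing
= 21 - 3 - 15
= 3


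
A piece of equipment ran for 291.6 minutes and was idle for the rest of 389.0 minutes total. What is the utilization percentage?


Utilization = busy / total × 100
= 291.6 / 389.0 × 100
= 75.0%


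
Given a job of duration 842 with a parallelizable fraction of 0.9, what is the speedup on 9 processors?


Amdahl's law: T_p = T × ((1-p) + p/N)
= 842 × ((1-0.9) + 0.9/9)
= 842 × (0.10 + 0.1000)
= 842 × 0.2000
= 168.40
Speedup = 842/168.40
= 5.00×


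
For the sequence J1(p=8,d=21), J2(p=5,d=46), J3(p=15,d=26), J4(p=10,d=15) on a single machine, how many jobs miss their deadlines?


Completion vs due date:
  J1: C=8, d=21 → on time
  J2: C=13, d=46 → on time
  J3: C=28, d=26 → TARDY
  J4: C=38, d=15 → TARDY
Tardy jobs: J3, J4
Count = 2


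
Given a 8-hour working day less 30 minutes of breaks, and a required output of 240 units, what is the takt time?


Available = 8×60 - 30 = 450 min
Takt time = 450 / 240
= 1.88 min/unit


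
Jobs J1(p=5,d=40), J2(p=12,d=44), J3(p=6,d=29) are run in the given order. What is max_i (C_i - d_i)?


Lateness per job (L = C - d):
  J1: C=5, d=40, L=-35
  J2: C=17, d=44, L=-27
  J3: C=23, d=29, L=-6
Lmax = max(-35, -27, -6)
= -6


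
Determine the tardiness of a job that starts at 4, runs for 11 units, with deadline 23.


Completion = start + processing = 4 + 11 = 15
Tardiness = max(0, C - d) = max(0, 15 - 23)
= max(0, -8)
= 0


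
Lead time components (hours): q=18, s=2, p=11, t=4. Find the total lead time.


Lead time = queue + setup + processing + transit
= 18 + 2 + 11 + 4
= 35 hours


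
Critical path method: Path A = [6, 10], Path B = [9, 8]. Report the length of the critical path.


Path A: 6 + 10 = 16
Path B: 9 + 8 = 17
Critical path = longest = max(16, 17)
= 17 (Path B)


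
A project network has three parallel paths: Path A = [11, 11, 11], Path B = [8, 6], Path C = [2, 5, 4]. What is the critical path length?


Path A: 11 + 11 + 11 = 33
Path B: 8 + 6 = 14
Path C: 2 + 5 + 4 = 11
Critical path = longest = max(33, 14, 11)
= 33 (Path A)


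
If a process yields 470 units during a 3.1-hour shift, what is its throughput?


Throughput = units / time
= 470 / 3.1
= 151.6 units/hour


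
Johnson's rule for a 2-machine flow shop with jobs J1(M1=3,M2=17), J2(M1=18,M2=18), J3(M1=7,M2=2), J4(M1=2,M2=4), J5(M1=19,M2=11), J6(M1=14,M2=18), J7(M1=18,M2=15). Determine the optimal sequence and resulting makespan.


Johnson's rule:
Group 1 (M1≤M2, sort by M1): ['J4', 'J1', 'J6', 'J2']
Group 2 (M1>M2, sort desc M2): ['J7', 'J5', 'J3']
Sequence: J4 → J1 → J6 → J2 → J7 → J5 → J3
Makespan calculation:
  J4: M1 done=2, M2 done=6
  J1: M1 done=5, M2 done=23
  J6: M1 done=19, M2 done=41
  J2: M1 done=37, M2 done=59
  J7: M1 done=55, M2 done=74
  J5: M1 done=74, M2 done=85
  J3: M1 done=81, M2 done=87
= Sequence: J4 → J1 → J6 → J2 → J7 → J5 → J3, Makespan: 87


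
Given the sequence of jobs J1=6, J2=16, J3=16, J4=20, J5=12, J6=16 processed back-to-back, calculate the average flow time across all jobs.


Completion times:
  J1: completes at 6
  J2: completes at 22
  J3: completes at 38
  J4: completes at 58
  J5: completes at 70
  J6: completes at 86
Sum = 280
Average = 280/6
= 46.67


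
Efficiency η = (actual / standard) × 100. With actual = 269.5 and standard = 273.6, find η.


Efficiency = (actual / standard) × 100
= (269.5 / 273.6) × 100
= 98.5%


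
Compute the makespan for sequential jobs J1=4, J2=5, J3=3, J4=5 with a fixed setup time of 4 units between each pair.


Makespan = Σ processing + (n-1) × setup
= (4 + 5 + 3 + 5) + (4-1)×4
= 17 + 12
= 29 time units


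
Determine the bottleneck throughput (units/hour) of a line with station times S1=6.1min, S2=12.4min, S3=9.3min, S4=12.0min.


Bottleneck = longest station time
Station times: [6.1, 12.4, 9.3, 12.0]
Max = 12.4 min
Rate = 60 / 12.4
= 4.84 units/hour (bottleneck: 12.4min)


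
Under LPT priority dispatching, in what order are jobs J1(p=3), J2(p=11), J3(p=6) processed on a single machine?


LPT: sort by longest processing time first
  J2: p=11
  J3: p=6
  J1: p=3
Order: J2 → J3 → J1


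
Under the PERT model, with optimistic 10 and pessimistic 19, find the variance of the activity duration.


σ² = ((p - o) / 6)² = (p - o)² / 36
= (19 - 10)² / 36
= 9² / 36
= 81 / 36
= 2.2500


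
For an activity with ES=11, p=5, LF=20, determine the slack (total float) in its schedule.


EF = ES + duration = 11 + 5 = 16
LS = LF - duration = 20 - 5 = 15
Total Float = LF - EF = 20 - 16
(or LS - ES = 15 - 11)
= 4


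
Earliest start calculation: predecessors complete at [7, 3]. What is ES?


ES = max of all predecessor completion times
Predecessors: [7, 3]
ES = max(7, 3)
= 7


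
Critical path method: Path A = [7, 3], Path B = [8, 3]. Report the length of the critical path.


Path A: 7 + 3 = 10
Path B: 8 + 3 = 11
Critical path = longest = max(10, 11)
= 11 (Path B)


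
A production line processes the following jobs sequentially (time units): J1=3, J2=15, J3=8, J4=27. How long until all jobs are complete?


Sequential makespan: sum all processing times
= 3 + 15 + 8 + 27
= 53 time units


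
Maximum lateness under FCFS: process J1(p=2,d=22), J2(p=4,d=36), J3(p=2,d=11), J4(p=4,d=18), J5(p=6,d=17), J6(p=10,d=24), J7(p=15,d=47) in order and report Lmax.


Lateness per job (L = C - d):
  J1: C=2, d=22, L=-20
  J2: C=6, d=36, L=-30
  J3: C=8, d=11, L=-3
  J4: C=12, d=18, L=-6
  J5: C=18, d=17, L=1
  J6: C=28, d=24, L=4
  J7: C=43, d=47, L=-4
Lmax = max(-20, -30, -3, -6, 1, 4, -4)
= 4


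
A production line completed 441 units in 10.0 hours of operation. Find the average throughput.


Throughput = units / time
= 441 / 10.0
= 44.1 units/hour


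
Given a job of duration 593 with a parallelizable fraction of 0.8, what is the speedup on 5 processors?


Amdahl's law: T_p = T × ((1-p) + p/N)
= 593 × ((1-0.8) + 0.8/5)
= 593 × (0.20 + 0.1600)
= 593 × 0.3600
= 213.48
Speedup = 593/213.48
= 2.78×


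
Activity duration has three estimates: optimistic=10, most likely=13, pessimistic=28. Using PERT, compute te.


te = (o + 4m + p) / 6
= (10 + 4×13 + 28) / 6
= (10 + 52 + 28) / 6
= 90 / 6
= 15.00


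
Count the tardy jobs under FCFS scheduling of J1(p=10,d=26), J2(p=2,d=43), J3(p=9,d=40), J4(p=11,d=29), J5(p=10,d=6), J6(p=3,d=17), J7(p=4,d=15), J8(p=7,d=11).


Completion vs due date:
  J1: C=10, d=26 → on time
  J2: C=12, d=43 → on time
  J3: C=21, d=40 → on time
  J4: C=32, d=29 → TARDY
  J5: C=42, d=6 → TARDY
  J6: C=45, d=17 → TARDY
  J7: C=49, d=15 → TARDY
  J8: C=56, d=11 → TARDY
Tardy jobs: J4, J5, J6, J7, J8
Count = 5


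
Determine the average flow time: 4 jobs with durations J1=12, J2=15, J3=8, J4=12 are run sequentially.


Completion times:
  J1: completes at 12
  J2: completes at 27
  J3: completes at 35
  J4: completes at 47
Sum = 121
Average = 121/4
= 30.25


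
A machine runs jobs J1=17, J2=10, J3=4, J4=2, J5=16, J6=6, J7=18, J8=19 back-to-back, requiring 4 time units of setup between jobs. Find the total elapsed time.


Makespan = Σ processing + (n-1) × setup
= (17 + 10 + 4 + 2 + 16 + 6 + 18 + 19) + (8-1)×4
= 92 + 28
= 120 time units


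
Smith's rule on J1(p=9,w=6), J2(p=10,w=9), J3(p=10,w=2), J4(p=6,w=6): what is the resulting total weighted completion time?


WSPT order (by p/w): J4 → J2 → J1 → J3
  J4: C=6, w·C=6×6=36
  J2: C=16, w·C=9×16=144
  J1: C=25, w·C=6×25=150
  J3: C=35, w·C=2×35=70
Σ w·C = 400
= 400


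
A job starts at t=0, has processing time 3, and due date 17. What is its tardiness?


Completion = start + processing = 0 + 3 = 3
Tardiness = max(0, C - d) = max(0, 3 - 17)
= max(0, -14)
= 0


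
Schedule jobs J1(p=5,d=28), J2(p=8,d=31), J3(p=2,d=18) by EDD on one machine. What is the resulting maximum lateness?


EDD order: J3 → J1 → J2
Completion and lateness:
  J3: C=2, d=18, L=2-18=-16
  J1: C=7, d=28, L=7-28=-21
  J2: C=15, d=31, L=15-31=-16
Lmax = max(-16, -21, -16)
= -16


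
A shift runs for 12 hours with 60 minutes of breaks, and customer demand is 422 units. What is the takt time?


Available = 12×60 - 60 = 660 min
Takt time = 660 / 422
= 1.56 min/unit


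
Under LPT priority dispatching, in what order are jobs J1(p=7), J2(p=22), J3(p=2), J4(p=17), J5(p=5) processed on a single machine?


LPT: sort by longest processing time first
  J2: p=22
  J4: p=17
  J1: p=7
  J5: p=5
  J3: p=2
Order: J2 → J4 → J1 → J5 → J3


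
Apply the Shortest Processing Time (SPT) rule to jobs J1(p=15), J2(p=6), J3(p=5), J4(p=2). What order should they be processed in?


SPT: sort by shortest processing time
  J4: p=2
  J3: p=5
  J2: p=6
  J1: p=15
Order: J4 → J3 → J2 → J1


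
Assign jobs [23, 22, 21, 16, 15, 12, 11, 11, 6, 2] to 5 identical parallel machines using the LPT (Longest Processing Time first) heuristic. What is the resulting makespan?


Jobs (LPT sorted): [23, 22, 21, 16, 15, 12, 11, 11, 6, 2]
Machines: 5
  J=23 → Machine 1 (load: 0+23=23)
  J=22 → Machine 2 (load: 0+22=22)
  J=21 → Machine 3 (load: 0+21=21)
  J=16 → Machine 4 (load: 0+16=16)
  J=15 → Machine 5 (load: 0+15=15)
  J=12 → Machine 5 (load: 15+12=27)
  J=11 → Machine 4 (load: 16+11=27)
  J=11 → Machine 3 (load: 21+11=32)
  J=6 → Machine 2 (load: 22+6=28)
  J=2 → Machine 1 (load: 23+2=25)
Machine loads: [25, 28, 32, 27, 27]
Makespan = max = 32 time units


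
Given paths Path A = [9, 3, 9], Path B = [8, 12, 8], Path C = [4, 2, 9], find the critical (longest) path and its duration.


Path A: 9 + 3 + 9 = 21
Path B: 8 + 12 + 8 = 28
Path C: 4 + 2 + 9 = 15
Critical path = longest = max(21, 28, 15)
= 28 (Path B)


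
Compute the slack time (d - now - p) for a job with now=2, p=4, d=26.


Slack = due - current_time - processing
= 26 - 2 - 4
= 20


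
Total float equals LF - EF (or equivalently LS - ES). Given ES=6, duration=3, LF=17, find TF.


EF = ES + duration = 6 + 3 = 9
LS = LF - duration = 17 - 3 = 14
Total Float = LF - EF = 17 - 9
(or LS - ES = 14 - 6)
= 8


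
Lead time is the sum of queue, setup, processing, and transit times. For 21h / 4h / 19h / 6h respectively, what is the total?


Lead time = queue + setup + processing + transit
= 21 + 4 + 19 + 6
= 50 hours


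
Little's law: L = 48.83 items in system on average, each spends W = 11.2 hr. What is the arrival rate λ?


Little's law: L = λW → λ = L / W
= 48.83 / 11.2
= 4.36 per hour


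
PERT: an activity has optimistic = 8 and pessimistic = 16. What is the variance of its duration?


σ² = ((p - o) / 6)² = (p - o)² / 36
= (16 - 8)² / 36
= 8² / 36
= 64 / 36
= 1.7778


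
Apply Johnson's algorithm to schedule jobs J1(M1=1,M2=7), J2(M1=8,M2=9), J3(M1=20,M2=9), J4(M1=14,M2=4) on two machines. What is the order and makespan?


Johnson's rule:
Group 1 (M1≤M2, sort by M1): ['J1', 'J2']
Group 2 (M1>M2, sort desc M2): ['J3', 'J4']
Sequence: J1 → J2 → J3 → J4
Makespan calculation:
  J1: M1 done=1, M2 done=8
  J2: M1 done=9, M2 done=18
  J3: M1 done=29, M2 done=38
  J4: M1 done=43, M2 done=47
= Sequence: J1 → J2 → J3 → J4, Makespan: 47


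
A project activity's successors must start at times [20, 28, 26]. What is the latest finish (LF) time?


LF = min of all successor start times
Successors start at: [20, 28, 26]
LF = min(20, 28, 26)
= 20


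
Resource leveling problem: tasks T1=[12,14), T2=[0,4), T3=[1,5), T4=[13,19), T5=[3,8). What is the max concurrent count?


Check each time point for overlaps:
  t=3: 3 tasks active (T2, T3, T5)
Max concurrent = 3


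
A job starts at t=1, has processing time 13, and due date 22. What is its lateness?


Completion = 1 + 13 = 14
Lateness = C - d = 14 - 22
= -8


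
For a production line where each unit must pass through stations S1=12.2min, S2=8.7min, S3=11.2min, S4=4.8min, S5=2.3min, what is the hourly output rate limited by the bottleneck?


Bottleneck = longest station time
Station times: [12.2, 8.7, 11.2, 4.8, 2.3]
Max = 12.2 min
Rate = 60 / 12.2
= 4.92 units/hour (bottleneck: 12.2min)


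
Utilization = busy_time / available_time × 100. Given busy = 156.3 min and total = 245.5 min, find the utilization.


Utilization = busy / total × 100
= 156.3 / 245.5 × 100
= 63.7%


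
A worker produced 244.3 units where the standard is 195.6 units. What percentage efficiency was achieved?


Efficiency = (actual / standard) × 100
= (244.3 / 195.6) × 100
= 124.9%


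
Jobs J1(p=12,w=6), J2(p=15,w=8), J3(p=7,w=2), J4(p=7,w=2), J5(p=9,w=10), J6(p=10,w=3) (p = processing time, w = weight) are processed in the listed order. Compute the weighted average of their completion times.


Completion times:
  J1: C=12, w×C=6×12=72
  J2: C=27, w×C=8×27=216
  J3: C=34, w×C=2×34=68
  J4: C=41, w×C=2×41=82
  J5: C=50, w×C=10×50=500
  J6: C=60, w×C=3×60=180
Sum w×C = 1118
Sum w = 31
Weighted avg = 1118/31
= 36.06


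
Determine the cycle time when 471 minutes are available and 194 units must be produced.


Cycle time = available time / demand
= 471 / 194
= 2.43 min/unit


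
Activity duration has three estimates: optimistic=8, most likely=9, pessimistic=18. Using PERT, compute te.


te = (o + 4m + p) / 6
= (8 + 4×9 + 18) / 6
= (8 + 36 + 18) / 6
= 62 / 6
= 10.33


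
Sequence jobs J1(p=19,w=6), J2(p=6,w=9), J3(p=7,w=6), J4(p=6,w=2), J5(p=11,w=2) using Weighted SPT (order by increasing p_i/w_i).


WSPT (Smith's rule): sort by p/w ascending
  J2: p/w = 6/9 = 0.667
  J3: p/w = 7/6 = 1.167
  J4: p/w = 6/2 = 3.000
  J1: p/w = 19/6 = 3.167
  J5: p/w = 11/2 = 5.500
Order: J2 → J3 → J4 → J1 → J5


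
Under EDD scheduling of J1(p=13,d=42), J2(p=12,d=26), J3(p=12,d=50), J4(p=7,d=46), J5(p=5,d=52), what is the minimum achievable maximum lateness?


EDD order: J2 → J1 → J4 → J3 → J5
Completion and lateness:
  J2: C=12, d=26, L=12-26=-14
  J1: C=25, d=42, L=25-42=-17
  J4: C=32, d=46, L=32-46=-14
  J3: C=44, d=50, L=44-50=-6
  J5: C=49, d=52, L=49-52=-3
Lmax = max(-14, -17, -14, -6, -3)
= -3


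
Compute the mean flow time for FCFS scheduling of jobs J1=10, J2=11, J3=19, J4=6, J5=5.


Completion times:
  J1: completes at 10
  J2: completes at 21
  J3: completes at 40
  J4: completes at 46
  J5: completes at 51
Sum = 168
Average = 168/5
= 33.60


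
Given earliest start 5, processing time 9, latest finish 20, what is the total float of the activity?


EF = ES + duration = 5 + 9 = 14
LS = LF - duration = 20 - 9 = 11
Total Float = LF - EF = 20 - 14
(or LS - ES = 11 - 5)
= 6


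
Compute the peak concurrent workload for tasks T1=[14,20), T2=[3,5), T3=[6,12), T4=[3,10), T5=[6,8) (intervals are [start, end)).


Check each time point for overlaps:
  t=6: 3 tasks active (T3, T4, T5)
Max concurrent = 3


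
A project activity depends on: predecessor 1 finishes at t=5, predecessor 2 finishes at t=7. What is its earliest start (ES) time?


ES = max of all predecessor completion times
Predecessors: [5, 7]
ES = max(5, 7)
= 7


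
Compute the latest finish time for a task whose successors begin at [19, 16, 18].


LF = min of all successor start times
Successors start at: [19, 16, 18]
LF = min(19, 16, 18)
= 16


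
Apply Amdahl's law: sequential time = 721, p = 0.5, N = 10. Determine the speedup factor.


Amdahl's law: T_p = T × ((1-p) + p/N)
= 721 × ((1-0.5) + 0.5/10)
= 721 × (0.50 + 0.0500)
= 721 × 0.5500
= 396.55
Speedup = 721/396.55
= 1.82×


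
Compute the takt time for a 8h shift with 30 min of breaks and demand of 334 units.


Available = 8×60 - 30 = 450 min
Takt time = 450 / 334
= 1.35 min/unit


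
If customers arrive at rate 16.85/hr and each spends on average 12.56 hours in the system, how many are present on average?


Little's law: L = λ × W
= 16.85 × 12.56
= 211.64


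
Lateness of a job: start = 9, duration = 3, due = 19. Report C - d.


Completion = 9 + 3 = 12
Lateness = C - d = 12 - 19
= -7


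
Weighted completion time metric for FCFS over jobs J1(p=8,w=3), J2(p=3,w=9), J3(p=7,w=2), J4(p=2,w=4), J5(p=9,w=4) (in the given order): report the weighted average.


Completion times:
  J1: C=8, w×C=3×8=24
  J2: C=11, w×C=9×11=99
  J3: C=18, w×C=2×18=36
  J4: C=20, w×C=4×20=80
  J5: C=29, w×C=4×29=116
Sum w×C = 355
Sum w = 22
Weighted avg = 355/22
= 16.14


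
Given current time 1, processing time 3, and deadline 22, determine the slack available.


Slack = due - current_time - processing
= 22 - 1 - 3
= 18


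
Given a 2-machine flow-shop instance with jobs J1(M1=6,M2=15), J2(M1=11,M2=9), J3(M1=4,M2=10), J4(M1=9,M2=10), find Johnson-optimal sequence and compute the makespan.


Johnson's rule:
Group 1 (M1≤M2, sort by M1): ['J3', 'J1', 'J4']
Group 2 (M1>M2, sort desc M2): ['J2']
Sequence: J3 → J1 → J4 → J2
Makespan calculation:
  J3: M1 done=4, M2 done=14
  J1: M1 done=10, M2 done=29
  J4: M1 done=19, M2 done=39
  J2: M1 done=30, M2 done=48
= Sequence: J3 → J1 → J4 → J2, Makespan: 48


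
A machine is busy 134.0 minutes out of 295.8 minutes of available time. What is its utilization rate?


Utilization = busy / total × 100
= 134.0 / 295.8 × 100
= 45.3%


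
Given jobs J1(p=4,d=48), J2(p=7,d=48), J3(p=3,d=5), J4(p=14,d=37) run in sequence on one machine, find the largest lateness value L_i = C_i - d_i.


Lateness per job (L = C - d):
  J1: C=4, d=48, L=-44
  J2: C=11, d=48, L=-37
  J3: C=14, d=5, L=9
  J4: C=28, d=37, L=-9
Lmax = max(-44, -37, 9, -9)
= 9


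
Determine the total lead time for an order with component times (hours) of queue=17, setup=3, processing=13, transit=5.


Lead time = queue + setup + processing + transit
= 17 + 3 + 13 + 5
= 38 hours


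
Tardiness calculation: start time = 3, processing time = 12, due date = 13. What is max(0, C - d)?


Completion = start + processing = 3 + 12 = 15
Tardiness = max(0, C - d) = max(0, 15 - 13)
= max(0, 2)
= 2


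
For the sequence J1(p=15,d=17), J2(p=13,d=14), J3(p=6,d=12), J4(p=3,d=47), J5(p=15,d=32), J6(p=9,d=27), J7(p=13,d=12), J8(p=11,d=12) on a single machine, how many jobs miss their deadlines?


Completion vs due date:
  J1: C=15, d=17 → on time
  J2: C=28, d=14 → TARDY
  J3: C=34, d=12 → TARDY
  J4: C=37, d=47 → on time
  J5: C=52, d=32 → TARDY
  J6: C=61, d=27 → TARDY
  J7: C=74, d=12 → TARDY
  J8: C=85, d=12 → TARDY
Tardy jobs: J2, J3, J5, J6, J7, J8
Count = 6


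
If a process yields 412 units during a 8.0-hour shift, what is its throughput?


Throughput = units / time
= 412 / 8.0
= 51.5 units/hour


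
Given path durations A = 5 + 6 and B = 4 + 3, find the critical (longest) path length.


Path A: 5 + 6 = 11
Path B: 4 + 3 = 7
Critical path = longest = max(11, 7)
= 11 (Path A)


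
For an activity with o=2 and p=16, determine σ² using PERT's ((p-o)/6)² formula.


σ² = ((p - o) / 6)² = (p - o)² / 36
= (16 - 2)² / 36
= 14² / 36
= 196 / 36
= 5.4444


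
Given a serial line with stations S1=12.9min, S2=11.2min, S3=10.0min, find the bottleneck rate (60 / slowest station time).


Bottleneck = longest station time
Station times: [12.9, 11.2, 10.0]
Max = 12.9 min
Rate = 60 / 12.9
= 4.65 units/hour (bottleneck: 12.9min)


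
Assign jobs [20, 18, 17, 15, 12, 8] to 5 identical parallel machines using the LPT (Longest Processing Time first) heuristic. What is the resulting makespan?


Jobs (LPT sorted): [20, 18, 17, 15, 12, 8]
Machines: 5
  J=20 → Machine 1 (load: 0+20=20)
  J=18 → Machine 2 (load: 0+18=18)
  J=17 → Machine 3 (load: 0+17=17)
  J=15 → Machine 4 (load: 0+15=15)
  J=12 → Machine 5 (load: 0+12=12)
  J=8 → Machine 5 (load: 12+8=20)
Machine loads: [20, 18, 17, 15, 20]
Makespan = max = 20 time units


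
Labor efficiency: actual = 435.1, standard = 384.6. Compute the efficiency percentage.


Efficiency = (actual / standard) × 100
= (435.1 / 384.6) × 100
= 113.1%


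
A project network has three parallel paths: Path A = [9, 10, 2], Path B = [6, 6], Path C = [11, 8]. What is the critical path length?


Path A: 9 + 10 + 2 = 21
Path B: 6 + 6 = 12
Path C: 11 + 8 = 19
Critical path = longest = max(21, 12, 19)
= 21 (Path A)


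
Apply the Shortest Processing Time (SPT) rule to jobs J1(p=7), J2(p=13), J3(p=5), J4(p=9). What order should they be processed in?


SPT: sort by shortest processing time
  J3: p=5
  J1: p=7
  J4: p=9
  J2: p=13
Order: J3 → J1 → J4 → J2


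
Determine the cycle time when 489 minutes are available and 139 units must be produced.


Cycle time = available time / demand
= 489 / 139
= 3.52 min/unit


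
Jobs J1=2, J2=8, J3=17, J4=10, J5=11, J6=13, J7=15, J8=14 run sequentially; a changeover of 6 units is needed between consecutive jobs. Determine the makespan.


Makespan = Σ processing + (n-1) × setup
= (2 + 8 + 17 + 10 + 11 + 13 + 15 + 14) + (8-1)×6
= 90 + 42
= 132 time units


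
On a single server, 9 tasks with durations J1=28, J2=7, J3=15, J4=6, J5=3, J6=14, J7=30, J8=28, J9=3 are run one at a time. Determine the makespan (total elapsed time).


Sequential makespan: sum all processing times
= 28 + 7 + 15 + 6 + 3 + 14 + 30 + 28 + 3
= 134 time units


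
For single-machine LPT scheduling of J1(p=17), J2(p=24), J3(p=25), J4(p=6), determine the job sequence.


LPT: sort by longest processing time first
  J3: p=25
  J2: p=24
  J1: p=17
  J4: p=6
Order: J3 → J2 → J1 → J4


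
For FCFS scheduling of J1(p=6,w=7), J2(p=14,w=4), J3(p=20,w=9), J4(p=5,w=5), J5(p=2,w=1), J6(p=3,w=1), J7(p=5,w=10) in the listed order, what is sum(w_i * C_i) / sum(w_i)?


Completion times:
  J1: C=6, w×C=7×6=42
  J2: C=20, w×C=4×20=80
  J3: C=40, w×C=9×40=360
  J4: C=45, w×C=5×45=225
  J5: C=47, w×C=1×47=47
  J6: C=50, w×C=1×50=50
  J7: C=55, w×C=10×55=550
Sum w×C = 1354
Sum w = 37
Weighted avg = 1354/37
= 36.59


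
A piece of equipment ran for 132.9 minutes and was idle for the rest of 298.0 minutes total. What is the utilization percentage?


Utilization = busy / total × 100
= 132.9 / 298.0 × 100
= 44.6%


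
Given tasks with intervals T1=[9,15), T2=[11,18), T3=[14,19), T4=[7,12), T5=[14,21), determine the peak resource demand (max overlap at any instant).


Check each time point for overlaps:
  t=14: 4 tasks active (T1, T2, T3, T5)
Max concurrent = 4


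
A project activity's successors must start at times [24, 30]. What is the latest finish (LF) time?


LF = min of all successor start times
Successors start at: [24, 30]
LF = min(24, 30)
= 24


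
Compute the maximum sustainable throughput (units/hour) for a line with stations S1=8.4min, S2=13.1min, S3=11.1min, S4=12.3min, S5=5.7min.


Bottleneck = longest station time
Station times: [8.4, 13.1, 11.1, 12.3, 5.7]
Max = 13.1 min
Rate = 60 / 13.1
= 4.58 units/hour (bottleneck: 13.1min)


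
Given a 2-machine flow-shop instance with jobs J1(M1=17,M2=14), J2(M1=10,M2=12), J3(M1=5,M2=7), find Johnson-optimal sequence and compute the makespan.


Johnson's rule:
Group 1 (M1≤M2, sort by M1): ['J3', 'J2']
Group 2 (M1>M2, sort desc M2): ['J1']
Sequence: J3 → J2 → J1
Makespan calculation:
  J3: M1 done=5, M2 done=12
  J2: M1 done=15, M2 done=27
  J1: M1 done=32, M2 done=46
= Sequence: J3 → J2 → J1, Makespan: 46


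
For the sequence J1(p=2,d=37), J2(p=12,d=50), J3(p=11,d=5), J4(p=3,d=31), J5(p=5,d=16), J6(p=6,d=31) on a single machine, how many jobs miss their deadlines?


Completion vs due date:
  J1: C=2, d=37 → on time
  J2: C=14, d=50 → on time
  J3: C=25, d=5 → TARDY
  J4: C=28, d=31 → on time
  J5: C=33, d=16 → TARDY
  J6: C=39, d=31 → TARDY
Tardy jobs: J3, J5, J6
Count = 3


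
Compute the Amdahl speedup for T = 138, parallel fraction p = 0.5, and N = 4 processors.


Amdahl's law: T_p = T × ((1-p) + p/N)
= 138 × ((1-0.5) + 0.5/4)
= 138 × (0.50 + 0.1250)
= 138 × 0.6250
= 86.25
Speedup = 138/86.25
= 1.60×


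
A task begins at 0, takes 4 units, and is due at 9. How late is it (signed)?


Completion = 0 + 4 = 4
Lateness = C - d = 4 - 9
= -5


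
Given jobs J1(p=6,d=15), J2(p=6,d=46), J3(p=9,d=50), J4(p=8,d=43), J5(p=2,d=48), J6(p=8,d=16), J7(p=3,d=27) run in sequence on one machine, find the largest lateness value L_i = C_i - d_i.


Lateness per job (L = C - d):
  J1: C=6, d=15, L=-9
  J2: C=12, d=46, L=-34
  J3: C=21, d=50, L=-29
  J4: C=29, d=43, L=-14
  J5: C=31, d=48, L=-17
  J6: C=39, d=16, L=23
  J7: C=42, d=27, L=15
Lmax = max(-9, -34, -29, -14, -17, 23, 15)
= 23


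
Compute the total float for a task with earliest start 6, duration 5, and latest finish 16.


EF = ES + duration = 6 + 5 = 11
LS = LF - duration = 16 - 5 = 11
Total Float = LF - EF = 16 - 11
(or LS - ES = 11 - 6)
= 5


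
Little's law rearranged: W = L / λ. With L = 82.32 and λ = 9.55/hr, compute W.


Little's law: L = λW → W = L / λ
= 82.32 / 9.55
= 8.62 hours


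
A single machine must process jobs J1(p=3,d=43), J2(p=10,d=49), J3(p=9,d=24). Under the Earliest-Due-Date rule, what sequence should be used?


EDD: sort by earliest due date
  J3: d=24, p=9
  J1: d=43, p=3
  J2: d=49, p=10
Order: J3 → J1 → J2


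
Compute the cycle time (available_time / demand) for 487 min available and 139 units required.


Cycle time = available time / demand
= 487 / 139
= 3.50 min/unit


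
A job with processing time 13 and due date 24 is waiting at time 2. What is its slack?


Slack = due - current_time - processing
= 24 - 2 - 13
= 9


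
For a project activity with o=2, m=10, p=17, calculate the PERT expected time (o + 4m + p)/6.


te = (o + 4m + p) / 6
= (2 + 4×10 + 17) / 6
= (2 + 40 + 17) / 6
= 59 / 6
= 9.83


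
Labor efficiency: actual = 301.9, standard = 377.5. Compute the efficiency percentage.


Efficiency = (actual / standard) × 100
= (301.9 / 377.5) × 100
= 80.0%


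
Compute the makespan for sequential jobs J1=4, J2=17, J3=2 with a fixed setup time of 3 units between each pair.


Makespan = Σ processing + (n-1) × setup
= (4 + 17 + 2) + (3-1)×3
= 23 + 6
= 29 time units


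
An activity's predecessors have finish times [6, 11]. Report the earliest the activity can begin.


ES = max of all predecessor completion times
Predecessors: [6, 11]
ES = max(6, 11)
= 11


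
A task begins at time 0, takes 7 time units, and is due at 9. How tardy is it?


Completion = start + processing = 0 + 7 = 7
Tardiness = max(0, C - d) = max(0, 7 - 9)
= max(0, -2)
= 0


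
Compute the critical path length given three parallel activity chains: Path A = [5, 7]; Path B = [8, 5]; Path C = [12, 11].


Path A: 5 + 7 = 12
Path B: 8 + 5 = 13
Path C: 12 + 11 = 23
Critical path = longest = max(12, 13, 23)
= 23 (Path C)


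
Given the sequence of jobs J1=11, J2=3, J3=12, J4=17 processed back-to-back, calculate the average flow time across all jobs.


Completion times:
  J1: completes at 11
  J2: completes at 14
  J3: completes at 26
  J4: completes at 43
Sum = 94
Average = 94/4
= 23.50


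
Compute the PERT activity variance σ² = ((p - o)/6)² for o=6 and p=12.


σ² = ((p - o) / 6)² = (p - o)² / 36
= (12 - 6)² / 36
= 6² / 36
= 36 / 36
= 1.0000


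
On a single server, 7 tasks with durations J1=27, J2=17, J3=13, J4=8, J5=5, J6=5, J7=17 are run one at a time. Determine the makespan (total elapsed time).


Sequential makespan: sum all processing times
= 27 + 17 + 13 + 8 + 5 + 5 + 17
= 92 time units


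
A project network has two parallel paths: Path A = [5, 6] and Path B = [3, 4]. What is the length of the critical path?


Path A: 5 + 6 = 11
Path B: 3 + 4 = 7
Critical path = longest = max(11, 7)
= 11 (Path A)


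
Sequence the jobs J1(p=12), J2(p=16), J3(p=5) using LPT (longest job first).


LPT: sort by longest processing time first
  J2: p=16
  J1: p=12
  J3: p=5
Order: J2 → J1 → J3


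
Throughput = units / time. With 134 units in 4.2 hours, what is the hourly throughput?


Throughput = units / time
= 134 / 4.2
= 31.9 units/hour


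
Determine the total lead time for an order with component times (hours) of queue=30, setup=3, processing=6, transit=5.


Lead time = queue + setup + processing + transit
= 30 + 3 + 6 + 5
= 44 hours


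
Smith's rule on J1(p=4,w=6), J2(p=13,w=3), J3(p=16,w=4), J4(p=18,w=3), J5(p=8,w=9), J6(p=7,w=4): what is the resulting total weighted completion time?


WSPT order (by p/w): J1 → J5 → J6 → J3 → J2 → J4
  J1: C=4, w·C=6×4=24
  J5: C=12, w·C=9×12=108
  J6: C=19, w·C=4×19=76
  J3: C=35, w·C=4×35=140
  J2: C=48, w·C=3×48=144
  J4: C=66, w·C=3×66=198
Σ w·C = 690
= 690


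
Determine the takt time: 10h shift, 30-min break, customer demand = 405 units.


Available = 10×60 - 30 = 570 min
Takt time = 570 / 405
= 1.41 min/unit


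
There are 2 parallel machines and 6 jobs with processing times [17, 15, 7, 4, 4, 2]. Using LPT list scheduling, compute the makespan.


Jobs (LPT sorted): [17, 15, 7, 4, 4, 2]
Machines: 2
  J=17 → Machine 1 (load: 0+17=17)
  J=15 → Machine 2 (load: 0+15=15)
  J=7 → Machine 2 (load: 15+7=22)
  J=4 → Machine 1 (load: 17+4=21)
  J=4 → Machine 1 (load: 21+4=25)
  J=2 → Machine 2 (load: 22+2=24)
Machine loads: [25, 24]
Makespan = max = 25 time units


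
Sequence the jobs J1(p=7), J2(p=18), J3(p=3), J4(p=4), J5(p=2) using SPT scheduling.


SPT: sort by shortest processing time
  J5: p=2
  J3: p=3
  J4: p=4
  J1: p=7
  J2: p=18
Order: J5 → J3 → J4 → J1 → J2


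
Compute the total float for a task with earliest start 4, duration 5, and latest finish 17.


EF = ES + duration = 4 + 5 = 9
LS = LF - duration = 17 - 5 = 12
Total Float = LF - EF = 17 - 9
(or LS - ES = 12 - 4)
= 8


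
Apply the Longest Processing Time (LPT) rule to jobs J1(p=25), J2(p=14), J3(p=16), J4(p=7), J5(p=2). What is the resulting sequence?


LPT: sort by longest processing time first
  J1: p=25
  J3: p=16
  J2: p=14
  J4: p=7
  J5: p=2
Order: J1 → J3 → J2 → J4 → J5


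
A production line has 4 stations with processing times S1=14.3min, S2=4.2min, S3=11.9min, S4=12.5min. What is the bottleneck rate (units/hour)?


Bottleneck = longest station time
Station times: [14.3, 4.2, 11.9, 12.5]
Max = 14.3 min
Rate = 60 / 14.3
= 4.20 units/hour (bottleneck: 14.3min)


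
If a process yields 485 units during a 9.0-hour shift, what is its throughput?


Throughput = units / time
= 485 / 9.0
= 53.9 units/hour


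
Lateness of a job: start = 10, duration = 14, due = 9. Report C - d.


Completion = 10 + 14 = 24
Lateness = C - d = 24 - 9
= 15


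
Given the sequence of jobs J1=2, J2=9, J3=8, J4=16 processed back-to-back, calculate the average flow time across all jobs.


Completion times:
  J1: completes at 2
  J2: completes at 11
  J3: completes at 19
  J4: completes at 35
Sum = 67
Average = 67/4
= 16.75


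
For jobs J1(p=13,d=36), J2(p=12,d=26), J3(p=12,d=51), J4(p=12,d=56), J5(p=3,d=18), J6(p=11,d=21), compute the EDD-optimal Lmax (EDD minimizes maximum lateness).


EDD order: J5 → J6 → J2 → J1 → J3 → J4
Completion and lateness:
  J5: C=3, d=18, L=3-18=-15
  J6: C=14, d=21, L=14-21=-7
  J2: C=26, d=26, L=26-26=0
  J1: C=39, d=36, L=39-36=3
  J3: C=51, d=51, L=51-51=0
  J4: C=63, d=56, L=63-56=7
Lmax = max(-15, -7, 0, 3, 0, 7)
= 7


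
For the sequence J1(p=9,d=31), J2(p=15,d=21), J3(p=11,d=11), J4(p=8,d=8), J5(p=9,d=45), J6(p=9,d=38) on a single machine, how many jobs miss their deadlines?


Completion vs due date:
  J1: C=9, d=31 → on time
  J2: C=24, d=21 → TARDY
  J3: C=35, d=11 → TARDY
  J4: C=43, d=8 → TARDY
  J5: C=52, d=45 → TARDY
  J6: C=61, d=38 → TARDY
Tardy jobs: J2, J3, J4, J5, J6
Count = 5


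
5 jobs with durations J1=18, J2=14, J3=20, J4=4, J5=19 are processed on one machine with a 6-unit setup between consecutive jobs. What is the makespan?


Makespan = Σ processing + (n-1) × setup
= (18 + 14 + 20 + 4 + 19) + (5-1)×6
= 75 + 24
= 99 time units


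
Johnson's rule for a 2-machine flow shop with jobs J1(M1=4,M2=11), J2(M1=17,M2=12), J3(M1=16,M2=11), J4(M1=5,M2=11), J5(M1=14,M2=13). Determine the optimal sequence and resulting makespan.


Johnson's rule:
Group 1 (M1≤M2, sort by M1): ['J1', 'J4']
Group 2 (M1>M2, sort desc M2): ['J5', 'J2', 'J3']
Sequence: J1 → J4 → J5 → J2 → J3
Makespan calculation:
  J1: M1 done=4, M2 done=15
  J4: M1 done=9, M2 done=26
  J5: M1 done=23, M2 done=39
  J2: M1 done=40, M2 done=52
  J3: M1 done=56, M2 done=67
= Sequence: J1 → J4 → J5 → J2 → J3, Makespan: 67


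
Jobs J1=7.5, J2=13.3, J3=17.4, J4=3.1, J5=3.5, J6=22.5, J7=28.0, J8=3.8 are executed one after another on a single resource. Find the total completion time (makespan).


Sequential makespan: sum all processing times
= 7.5 + 13.3 + 17.4 + 3.1 + 3.5 + 22.5 + 28.0 + 3.8
= 99.1 time units


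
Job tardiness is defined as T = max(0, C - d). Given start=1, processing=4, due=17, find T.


Completion = start + processing = 1 + 4 = 5
Tardiness = max(0, C - d) = max(0, 5 - 17)
= max(0, -12)
= 0


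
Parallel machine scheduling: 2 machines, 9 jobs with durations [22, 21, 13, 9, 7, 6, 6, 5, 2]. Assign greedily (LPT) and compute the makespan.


Jobs (LPT sorted): [22, 21, 13, 9, 7, 6, 6, 5, 2]
Machines: 2
  J=22 → Machine 1 (load: 0+22=22)
  J=21 → Machine 2 (load: 0+21=21)
  J=13 → Machine 2 (load: 21+13=34)
  J=9 → Machine 1 (load: 22+9=31)
  J=7 → Machine 1 (load: 31+7=38)
  J=6 → Machine 2 (load: 34+6=40)
  J=6 → Machine 1 (load: 38+6=44)
  J=5 → Machine 2 (load: 40+5=45)
  J=2 → Machine 1 (load: 44+2=46)
Machine loads: [46, 45]
Makespan = max = 46 time units


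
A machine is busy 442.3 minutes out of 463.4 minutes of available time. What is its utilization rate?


Utilization = busy / total × 100
= 442.3 / 463.4 × 100
= 95.4%


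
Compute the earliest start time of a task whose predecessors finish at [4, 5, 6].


ES = max of all predecessor completion times
Predecessors: [4, 5, 6]
ES = max(4, 5, 6)
= 6


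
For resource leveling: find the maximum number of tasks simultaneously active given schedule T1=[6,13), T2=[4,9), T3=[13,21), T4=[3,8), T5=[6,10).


Check each time point for overlaps:
  t=6: 4 tasks active (T1, T2, T4, T5)
Max concurrent = 4


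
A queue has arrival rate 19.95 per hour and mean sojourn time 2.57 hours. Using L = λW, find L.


Little's law: L = λ × W
= 19.95 × 2.57
= 51.27


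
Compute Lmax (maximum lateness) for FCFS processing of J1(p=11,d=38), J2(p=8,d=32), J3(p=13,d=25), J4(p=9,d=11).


Lateness per job (L = C - d):
  J1: C=11, d=38, L=-27
  J2: C=19, d=32, L=-13
  J3: C=32, d=25, L=7
  J4: C=41, d=11, L=30
Lmax = max(-27, -13, 7, 30)
= 30


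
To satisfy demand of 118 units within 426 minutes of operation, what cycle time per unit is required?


Cycle time = available time / demand
= 426 / 118
= 3.61 min/unit


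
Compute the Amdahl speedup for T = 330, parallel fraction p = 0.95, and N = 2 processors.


Amdahl's law: T_p = T × ((1-p) + p/N)
= 330 × ((1-0.95) + 0.95/2)
= 330 × (0.05 + 0.4750)
= 330 × 0.5250
= 173.25
Speedup = 330/173.25
= 1.90×


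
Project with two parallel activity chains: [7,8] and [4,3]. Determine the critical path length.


Path A: 7 + 8 = 15
Path B: 4 + 3 = 7
Critical path = longest = max(15, 7)
= 15 (Path A)


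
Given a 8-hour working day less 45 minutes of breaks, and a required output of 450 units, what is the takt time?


Available = 8×60 - 45 = 435 min
Takt time = 435 / 450
= 0.97 min/unit


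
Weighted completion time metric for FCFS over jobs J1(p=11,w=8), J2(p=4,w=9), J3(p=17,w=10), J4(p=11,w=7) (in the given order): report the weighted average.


Completion times:
  J1: C=11, w×C=8×11=88
  J2: C=15, w×C=9×15=135
  J3: C=32, w×C=10×32=320
  J4: C=43, w×C=7×43=301
Sum w×C = 844
Sum w = 34
Weighted avg = 844/34
= 24.82


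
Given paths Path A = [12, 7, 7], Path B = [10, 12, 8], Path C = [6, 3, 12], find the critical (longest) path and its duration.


Path A: 12 + 7 + 7 = 26
Path B: 10 + 12 + 8 = 30
Path C: 6 + 3 + 12 = 21
Critical path = longest = max(26, 30, 21)
= 30 (Path B)


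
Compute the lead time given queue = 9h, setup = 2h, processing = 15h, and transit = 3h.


Lead time = queue + setup + processing + transit
= 9 + 2 + 15 + 3
= 29 hours


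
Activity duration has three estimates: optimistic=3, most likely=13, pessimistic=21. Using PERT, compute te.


te = (o + 4m + p) / 6
= (3 + 4×13 + 21) / 6
= (3 + 52 + 21) / 6
= 76 / 6
= 12.67


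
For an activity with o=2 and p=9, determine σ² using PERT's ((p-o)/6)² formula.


σ² = ((p - o) / 6)² = (p - o)² / 36
= (9 - 2)² / 36
= 7² / 36
= 49 / 36
= 1.3611


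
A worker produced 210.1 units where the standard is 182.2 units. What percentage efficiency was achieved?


Efficiency = (actual / standard) × 100
= (210.1 / 182.2) × 100
= 115.3%


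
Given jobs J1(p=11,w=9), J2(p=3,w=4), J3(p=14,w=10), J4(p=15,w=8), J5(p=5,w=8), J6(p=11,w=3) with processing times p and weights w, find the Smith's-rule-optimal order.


WSPT (Smith's rule): sort by p/w ascending
  J5: p/w = 5/8 = 0.625
  J2: p/w = 3/4 = 0.750
  J1: p/w = 11/9 = 1.222
  J3: p/w = 14/10 = 1.400
  J4: p/w = 15/8 = 1.875
  J6: p/w = 11/3 = 3.667
Order: J5 → J2 → J1 → J3 → J4 → J6


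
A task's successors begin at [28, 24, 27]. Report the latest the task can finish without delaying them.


LF = min of all successor start times
Successors start at: [28, 24, 27]
LF = min(28, 24, 27)
= 24


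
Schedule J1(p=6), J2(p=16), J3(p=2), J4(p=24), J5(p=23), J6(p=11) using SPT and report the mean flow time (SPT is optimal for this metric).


SPT order: J3 → J1 → J6 → J2 → J5 → J4
Completion times:
  J3: C=2
  J1: C=8
  J6: C=19
  J2: C=35
  J5: C=58
  J4: C=82
Sum = 204, n = 6
Mean flow = 204/6
= 34.00


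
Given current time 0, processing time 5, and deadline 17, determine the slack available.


Slack = due - current_time - processing
= 17 - 0 - 5
= 12


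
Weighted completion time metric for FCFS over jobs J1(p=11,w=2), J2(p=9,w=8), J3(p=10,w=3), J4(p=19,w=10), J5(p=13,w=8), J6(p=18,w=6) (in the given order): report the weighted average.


Completion times:
  J1: C=11, w×C=2×11=22
  J2: C=20, w×C=8×20=160
  J3: C=30, w×C=3×30=90
  J4: C=49, w×C=10×49=490
  J5: C=62, w×C=8×62=496
  J6: C=80, w×C=6×80=480
Sum w×C = 1738
Sum w = 37
Weighted avg = 1738/37
= 46.97


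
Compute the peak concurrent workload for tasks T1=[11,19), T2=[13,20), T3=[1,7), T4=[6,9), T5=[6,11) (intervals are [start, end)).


Check each time point for overlaps:
  t=6: 3 tasks active (T3, T4, T5)
Max concurrent = 3


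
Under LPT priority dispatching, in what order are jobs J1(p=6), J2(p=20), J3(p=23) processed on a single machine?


LPT: sort by longest processing time first
  J3: p=23
  J2: p=20
  J1: p=6
Order: J3 → J2 → J1


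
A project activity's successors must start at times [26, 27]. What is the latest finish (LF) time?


LF = min of all successor start times
Successors start at: [26, 27]
LF = min(26, 27)
= 26


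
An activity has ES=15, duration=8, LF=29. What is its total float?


EF = ES + duration = 15 + 8 = 23
LS = LF - duration = 29 - 8 = 21
Total Float = LF - EF = 29 - 23
(or LS - ES = 21 - 15)
= 6
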